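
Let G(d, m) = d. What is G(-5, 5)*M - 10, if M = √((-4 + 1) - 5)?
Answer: -10 - 10*I*√2 ≈ -10.0 - 14.142*I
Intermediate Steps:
M = 2*I*√2 (M = √(-3 - 5) = √(-8) = 2*I*√2 ≈ 2.8284*I)
G(-5, 5)*M - 10 = -10*I*√2 - 10 = -10 - 10*I*√2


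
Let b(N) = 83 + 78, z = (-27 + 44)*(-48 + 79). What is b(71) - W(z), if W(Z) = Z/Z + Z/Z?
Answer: 159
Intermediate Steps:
z = 527 (z = 17*31 = 527)
b(N) = 161
W(Z) = 2 (W(Z) = 1 + 1 = 2)
b(71) - W(z) = 161 - 1*2 = 161 - 2 = 159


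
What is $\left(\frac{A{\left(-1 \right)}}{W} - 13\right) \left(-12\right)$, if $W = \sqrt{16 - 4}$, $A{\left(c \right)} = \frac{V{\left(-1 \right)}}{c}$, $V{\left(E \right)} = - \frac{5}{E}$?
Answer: $156 + 10 \sqrt{3} \approx 173.32$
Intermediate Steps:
$A{\left(c \right)} = \frac{5}{c}$ ($A{\left(c \right)} = \frac{\left(-5\right) \frac{1}{-1}}{c} = \frac{\left(-5\right) \left(-1\right)}{c} = \frac{5}{c}$)
$W = 2 \sqrt{3}$ ($W = \sqrt{12} = 2 \sqrt{3} \approx 3.4641$)
$\left(\frac{A{\left(-1 \right)}}{W} - 13\right) \left(-12\right) = \left(\frac{5 \frac{1}{-1}}{2 \sqrt{3}} - 13\right) \left(-12\right) = \left(5 \left(-1\right) \frac{\sqrt{3}}{6} - 13\right) \left(-12\right) = \left(- 5 \frac{\sqrt{3}}{6} - 13\right) \left(-12\right) = \left(- \frac{5 \sqrt{3}}{6} - 13\right) \left(-12\right) = \left(-13 - \frac{5 \sqrt{3}}{6}\right) \left(-12\right) = 156 + 10 \sqrt{3}$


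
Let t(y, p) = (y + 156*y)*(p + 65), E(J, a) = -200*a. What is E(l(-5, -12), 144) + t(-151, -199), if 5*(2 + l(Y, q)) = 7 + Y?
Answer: 3147938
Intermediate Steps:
l(Y, q) = -⅗ + Y/5 (l(Y, q) = -2 + (7 + Y)/5 = -2 + (7/5 + Y/5) = -⅗ + Y/5)
t(y, p) = 157*y*(65 + p) (t(y, p) = (157*y)*(65 + p) = 157*y*(65 + p))
E(l(-5, -12), 144) + t(-151, -199) = -200*144 + 157*(-151)*(65 - 199) = -28800 + 157*(-151)*(-134) = -28800 + 3176738 = 3147938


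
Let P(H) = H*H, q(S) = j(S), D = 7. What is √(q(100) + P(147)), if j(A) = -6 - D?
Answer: 2*√5399 ≈ 146.96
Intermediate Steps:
j(A) = -13 (j(A) = -6 - 1*7 = -6 - 7 = -13)
q(S) = -13
P(H) = H²
√(q(100) + P(147)) = √(-13 + 147²) = √(-13 + 21609) = √21596 = 2*√5399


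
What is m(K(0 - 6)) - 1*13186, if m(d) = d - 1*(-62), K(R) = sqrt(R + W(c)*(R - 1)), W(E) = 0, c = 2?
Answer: -13124 + I*sqrt(6) ≈ -13124.0 + 2.4495*I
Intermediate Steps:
K(R) = sqrt(R) (K(R) = sqrt(R + 0*(R - 1)) = sqrt(R + 0*(-1 + R)) = sqrt(R + 0) = sqrt(R))
m(d) = 62 + d (m(d) = d + 62 = 62 + d)
m(K(0 - 6)) - 1*13186 = (62 + sqrt(0 - 6)) - 1*13186 = (62 + sqrt(-6)) - 13186 = (62 + I*sqrt(6)) - 13186 = -13124 + I*sqrt(6)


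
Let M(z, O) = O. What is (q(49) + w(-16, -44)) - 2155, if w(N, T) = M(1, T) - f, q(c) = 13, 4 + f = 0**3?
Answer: -2182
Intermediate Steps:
f = -4 (f = -4 + 0**3 = -4 + 0 = -4)
w(N, T) = 4 + T (w(N, T) = T - 1*(-4) = T + 4 = 4 + T)
(q(49) + w(-16, -44)) - 2155 = (13 + (4 - 44)) - 2155 = (13 - 40) - 2155 = -27 - 2155 = -2182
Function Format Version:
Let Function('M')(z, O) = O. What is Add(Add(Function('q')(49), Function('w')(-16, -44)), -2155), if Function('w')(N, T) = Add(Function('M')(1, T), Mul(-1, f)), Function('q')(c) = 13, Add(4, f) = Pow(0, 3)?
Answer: -2182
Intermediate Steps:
f = -4 (f = Add(-4, Pow(0, 3)) = Add(-4, 0) = -4)
Function('w')(N, T) = Add(4, T) (Function('w')(N, T) = Add(T, Mul(-1, -4)) = Add(T, 4) = Add(4, T))
Add(Add(Function('q')(49), Function('w')(-16, -44)), -2155) = Add(Add(13, Add(4, -44)), -2155) = Add(Add(13, -40), -2155) = Add(-27, -2155) = -2182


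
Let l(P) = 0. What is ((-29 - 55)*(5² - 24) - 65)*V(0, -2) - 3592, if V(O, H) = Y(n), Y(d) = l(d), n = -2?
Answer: -3592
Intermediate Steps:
Y(d) = 0
V(O, H) = 0
((-29 - 55)*(5² - 24) - 65)*V(0, -2) - 3592 = ((-29 - 55)*(5² - 24) - 65)*0 - 3592 = (-84*(25 - 24) - 65)*0 - 3592 = (-84*1 - 65)*0 - 3592 = (-84 - 65)*0 - 3592 = -149*0 - 3592 = 0 - 3592 = -3592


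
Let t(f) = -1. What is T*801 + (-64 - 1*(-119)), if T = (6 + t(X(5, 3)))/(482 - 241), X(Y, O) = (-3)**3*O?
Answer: 17260/241 ≈ 71.618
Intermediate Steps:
X(Y, O) = -27*O
T = 5/241 (T = (6 - 1)/(482 - 241) = 5/241 ≈ 0.020747)
T*801 + (-64 - 1*(-119)) = (5/241)*801 + (-64 - 1*(-119)) = 4005/241 + (-64 + 119) = 4005/241 + 55 = 17260/241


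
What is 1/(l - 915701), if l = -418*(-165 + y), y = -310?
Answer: -1/717151 ≈ -1.3944e-6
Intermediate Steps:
l = 198550 (l = -418*(-165 - 310) = -418*(-475) = 198550)
1/(l - 915701) = 1/(198550 - 915701) = 1/(-717151) = -1/717151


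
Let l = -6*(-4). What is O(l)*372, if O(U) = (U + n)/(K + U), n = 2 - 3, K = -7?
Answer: 8556/17 ≈ 503.29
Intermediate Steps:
l = 24
n = -1
O(U) = (-1 + U)/(-7 + U) (O(U) = (U - 1)/(-7 + U) = (-1 + U)/(-7 + U))
O(l)*372 = ((-1 + 24)/(-7 + 24))*372 = (23/17)*372 = 8556/17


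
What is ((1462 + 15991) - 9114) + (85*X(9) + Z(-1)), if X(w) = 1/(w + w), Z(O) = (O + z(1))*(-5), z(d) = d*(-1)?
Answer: 150367/18 ≈ 8353.7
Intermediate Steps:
z(d) = -d
Z(O) = 5 - 5*O (Z(O) = (O - 1*1)*(-5) = (O - 1)*(-5) = (-1 + O)*(-5) = 5 - 5*O)
X(w) = 1/(2*w)
((1462 + 15991) - 9114) + (85*X(9) + Z(-1)) = ((1462 + 15991) - 9114) + (85*((½)/9) + (5 - 5*(-1))) = (17453 - 9114) + (85*((½)*(⅑)) + (5 + 5)) = 8339 + (85*(1/18) + 10) = 8339 + (85/18 + 10) = 8339 + 265/18 = 150367/18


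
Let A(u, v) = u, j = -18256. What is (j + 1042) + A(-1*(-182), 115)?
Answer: -17032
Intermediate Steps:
(j + 1042) + A(-1*(-182), 115) = (-18256 + 1042) - 1*(-182) = -17214 + 182 = -17032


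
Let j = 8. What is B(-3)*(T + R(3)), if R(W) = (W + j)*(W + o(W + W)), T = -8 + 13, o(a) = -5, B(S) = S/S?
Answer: -17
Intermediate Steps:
B(S) = 1
T = 5
R(W) = (-5 + W)*(8 + W) (R(W) = (W + 8)*(W - 5) = (8 + W)*(-5 + W) = (-5 + W)*(8 + W))
B(-3)*(T + R(3)) = 1*(5 + (-40 + 3**2 + 3*3)) = 1*(5 + (-40 + 9 + 9)) = 1*(5 - 22) = 1*(-17) = -17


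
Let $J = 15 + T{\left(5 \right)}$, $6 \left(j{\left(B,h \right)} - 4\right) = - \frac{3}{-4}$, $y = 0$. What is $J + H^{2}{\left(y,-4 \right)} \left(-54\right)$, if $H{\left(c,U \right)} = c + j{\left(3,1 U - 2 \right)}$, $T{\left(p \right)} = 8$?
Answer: $- \frac{28667}{32} \approx -895.84$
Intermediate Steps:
$j{\left(B,h \right)} = \frac{33}{8}$ ($j{\left(B,h \right)} = 4 + \frac{\left(-3\right) \frac{1}{-4}}{6} = 4 + \frac{\left(-3\right) \left(- \frac{1}{4}\right)}{6} = 4 + \frac{1}{6} \cdot \frac{3}{4} = 4 + \frac{1}{8} = \frac{33}{8}$)
$J = 23$ ($J = 15 + 8 = 23$)
$H{\left(c,U \right)} = \frac{33}{8} + c$ ($H{\left(c,U \right)} = c + \frac{33}{8} = \frac{33}{8} + c$)
$J + H^{2}{\left(y,-4 \right)} \left(-54\right) = 23 + \left(\frac{33}{8} + 0\right)^{2} \left(-54\right) = 23 + \left(\frac{33}{8}\right)^{2} \left(-54\right) = 23 + \frac{1089}{64} \left(-54\right) = 23 - \frac{29403}{32} = - \frac{28667}{32}$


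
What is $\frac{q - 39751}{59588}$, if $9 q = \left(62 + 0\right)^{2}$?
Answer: $- \frac{353915}{536292} \approx -0.65993$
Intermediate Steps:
$q = \frac{3844}{9}$ ($q = \frac{\left(62 + 0\right)^{2}}{9} = \frac{62^{2}}{9} = \frac{1}{9} \cdot 3844 = \frac{3844}{9} \approx 427.11$)
$\frac{q - 39751}{59588} = \frac{\frac{3844}{9} - 39751}{59588} = \left(\frac{3844}{9} - 39751\right) \frac{1}{59588} = \left(- \frac{353915}{9}\right) \frac{1}{59588} = - \frac{353915}{536292}$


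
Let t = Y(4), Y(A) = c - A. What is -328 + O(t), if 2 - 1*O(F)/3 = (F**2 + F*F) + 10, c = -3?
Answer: -646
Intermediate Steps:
Y(A) = -3 - A
t = -7 (t = -3 - 1*4 = -3 - 4 = -7)
O(F) = -24 - 6*F**2 (O(F) = 6 - 3*((F**2 + F*F) + 10) = 6 - 3*((F**2 + F**2) + 10) = 6 - 3*(2*F**2 + 10) = 6 - 3*(10 + 2*F**2) = 6 + (-30 - 6*F**2) = -24 - 6*F**2)
-328 + O(t) = -328 + (-24 - 6*(-7)**2) = -328 + (-24 - 6*49) = -328 + (-24 - 294) = -328 - 318 = -646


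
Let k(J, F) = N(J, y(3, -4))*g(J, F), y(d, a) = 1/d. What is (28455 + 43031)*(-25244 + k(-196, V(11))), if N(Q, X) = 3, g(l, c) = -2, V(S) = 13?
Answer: -1805021500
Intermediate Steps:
y(d, a) = 1/d
k(J, F) = -6 (k(J, F) = 3*(-2) = -6)
(28455 + 43031)*(-25244 + k(-196, V(11))) = (28455 + 43031)*(-25244 - 6) = 71486*(-25250) = -1805021500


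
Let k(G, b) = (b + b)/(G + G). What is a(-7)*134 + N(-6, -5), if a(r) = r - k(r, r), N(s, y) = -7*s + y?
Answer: -1035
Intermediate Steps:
k(G, b) = b/G (k(G, b) = (2*b)/((2*G)) = (2*b)*(1/(2*G)) = b/G)
N(s, y) = y - 7*s
a(r) = -1 + r (a(r) = r - r/r = r - 1*1 = r - 1 = -1 + r)
a(-7)*134 + N(-6, -5) = (-1 - 7)*134 + (-5 - 7*(-6)) = -8*134 + (-5 + 42) = -1072 + 37 = -1035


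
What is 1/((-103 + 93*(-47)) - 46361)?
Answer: -1/50835 ≈ -1.9671e-5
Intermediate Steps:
1/((-103 + 93*(-47)) - 46361) = 1/((-103 - 4371) - 46361) = 1/(-4474 - 46361) = 1/(-50835) = -1/50835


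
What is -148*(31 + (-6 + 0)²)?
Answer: -9916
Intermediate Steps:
-148*(31 + (-6 + 0)²) = -148*(31 + (-6)²) = -148*(31 + 36) = -148*67 = -9916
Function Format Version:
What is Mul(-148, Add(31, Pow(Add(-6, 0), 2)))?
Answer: -9916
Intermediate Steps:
Mul(-148, Add(31, Pow(Add(-6, 0), 2))) = Mul(-148, Add(31, Pow(-6, 2))) = Mul(-148, Add(31, 36)) = Mul(-148, 67) = -9916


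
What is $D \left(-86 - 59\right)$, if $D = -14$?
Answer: $2030$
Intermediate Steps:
$D \left(-86 - 59\right) = - 14 \left(-86 - 59\right) = \left(-14\right) \left(-145\right) = 2030$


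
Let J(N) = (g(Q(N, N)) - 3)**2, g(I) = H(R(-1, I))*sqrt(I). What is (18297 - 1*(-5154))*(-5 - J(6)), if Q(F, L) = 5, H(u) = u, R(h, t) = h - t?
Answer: -4549494 - 844236*sqrt(5) ≈ -6.4373e+6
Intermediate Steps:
g(I) = sqrt(I)*(-1 - I) (g(I) = (-1 - I)*sqrt(I) = sqrt(I)*(-1 - I))
J(N) = (-3 - 6*sqrt(5))**2 (J(N) = (sqrt(5)*(-1 - 1*5) - 3)**2 = (sqrt(5)*(-1 - 5) - 3)**2 = (sqrt(5)*(-6) - 3)**2 = (-6*sqrt(5) - 3)**2 = (-3 - 6*sqrt(5))**2)
(18297 - 1*(-5154))*(-5 - J(6)) = (18297 - 1*(-5154))*(-5 - (189 + 36*sqrt(5))) = (18297 + 5154)*(-5 + (-189 - 36*sqrt(5))) = 23451*(-194 - 36*sqrt(5)) = -4549494 - 844236*sqrt(5)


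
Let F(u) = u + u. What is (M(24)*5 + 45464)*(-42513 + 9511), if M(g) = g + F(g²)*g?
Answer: -6066559648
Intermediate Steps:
F(u) = 2*u
M(g) = g + 2*g³ (M(g) = g + (2*g²)*g = g + 2*g³)
(M(24)*5 + 45464)*(-42513 + 9511) = ((24 + 2*24³)*5 + 45464)*(-42513 + 9511) = ((24 + 2*13824)*5 + 45464)*(-33002) = ((24 + 27648)*5 + 45464)*(-33002) = (27672*5 + 45464)*(-33002) = (138360 + 45464)*(-33002) = 183824*(-33002) = -6066559648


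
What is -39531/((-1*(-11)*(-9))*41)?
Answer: 13177/1353 ≈ 9.7391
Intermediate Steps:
-39531/((-1*(-11)*(-9))*41) = -39531/((11*(-9))*41) = -39531/((-99*41)) = -39531/(-4059) = -39531*(-1/4059) = 13177/1353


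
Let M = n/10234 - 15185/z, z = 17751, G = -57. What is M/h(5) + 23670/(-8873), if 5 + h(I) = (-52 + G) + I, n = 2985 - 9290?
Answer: -466325923591835/175697351984238 ≈ -2.6541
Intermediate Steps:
n = -6305
h(I) = -114 + I (h(I) = -5 + ((-52 - 57) + I) = -5 + (-109 + I) = -114 + I)
M = -267323345/181663734 (M = -6305/10234 - 15185/17751 = -267323345/181663734 ≈ -1.4715)
M/h(5) + 23670/(-8873) = -267323345/(181663734*(-114 + 5)) + 23670/(-8873) = -267323345/181663734/(-109) + 23670*(-1/8873) = -267323345/181663734*(-1/109) - 23670/8873 = 267323345/19801347006 - 23670/8873 = -466325923591835/175697351984238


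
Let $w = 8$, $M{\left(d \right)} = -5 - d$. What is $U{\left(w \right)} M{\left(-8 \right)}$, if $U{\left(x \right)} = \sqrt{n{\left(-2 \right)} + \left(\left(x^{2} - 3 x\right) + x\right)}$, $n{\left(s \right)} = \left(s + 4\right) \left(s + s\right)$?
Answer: $6 \sqrt{10} \approx 18.974$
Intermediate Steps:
$n{\left(s \right)} = 2 s \left(4 + s\right)$ ($n{\left(s \right)} = \left(4 + s\right) 2 s = 2 s \left(4 + s\right)$)
$U{\left(x \right)} = \sqrt{-8 + x^{2} - 2 x}$ ($U{\left(x \right)} = \sqrt{2 \left(-2\right) \left(4 - 2\right) + \left(\left(x^{2} - 3 x\right) + x\right)} = \sqrt{2 \left(-2\right) 2 + \left(x^{2} - 2 x\right)} = \sqrt{-8 + \left(x^{2} - 2 x\right)} = \sqrt{-8 + x^{2} - 2 x}$)
$U{\left(w \right)} M{\left(-8 \right)} = \sqrt{-8 + 8^{2} - 16} \left(-5 - -8\right) = \sqrt{-8 + 64 - 16} \left(-5 + 8\right) = \sqrt{40} \cdot 3 = 2 \sqrt{10} \cdot 3 = 6 \sqrt{10}$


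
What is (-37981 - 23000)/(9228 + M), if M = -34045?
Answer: 60981/24817 ≈ 2.4572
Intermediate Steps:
(-37981 - 23000)/(9228 + M) = (-37981 - 23000)/(9228 - 34045) = -60981/(-24817) = -60981*(-1/24817) = 60981/24817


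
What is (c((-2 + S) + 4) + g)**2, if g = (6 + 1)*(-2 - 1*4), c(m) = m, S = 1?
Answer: 1521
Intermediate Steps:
g = -42 (g = 7*(-2 - 4) = 7*(-6) = -42)
(c((-2 + S) + 4) + g)**2 = (((-2 + 1) + 4) - 42)**2 = ((-1 + 4) - 42)**2 = (3 - 42)**2 = (-39)**2 = 1521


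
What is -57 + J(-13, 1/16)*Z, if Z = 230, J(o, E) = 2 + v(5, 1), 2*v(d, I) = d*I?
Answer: 978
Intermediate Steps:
v(d, I) = I*d/2 (v(d, I) = (d*I)/2 = (I*d)/2 = I*d/2)
J(o, E) = 9/2 (J(o, E) = 2 + (½)*1*5 = 2 + 5/2 = 9/2)
-57 + J(-13, 1/16)*Z = -57 + (9/2)*230 = -57 + 1035 = 978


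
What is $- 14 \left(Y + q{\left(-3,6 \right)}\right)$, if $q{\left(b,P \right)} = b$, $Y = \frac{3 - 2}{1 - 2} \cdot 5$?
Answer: $112$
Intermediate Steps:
$Y = -5$ ($Y = 1 \frac{1}{-1} \cdot 5 = 1 \left(-1\right) 5 = \left(-1\right) 5 = -5$)
$- 14 \left(Y + q{\left(-3,6 \right)}\right) = - 14 \left(-5 - 3\right) = \left(-14\right) \left(-8\right) = 112$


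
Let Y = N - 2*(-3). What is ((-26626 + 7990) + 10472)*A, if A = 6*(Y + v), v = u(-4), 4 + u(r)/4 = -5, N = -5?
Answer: 1714440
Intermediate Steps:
u(r) = -36 (u(r) = -16 + 4*(-5) = -16 - 20 = -36)
v = -36
Y = 1 (Y = -5 - 2*(-3) = -5 + 6 = 1)
A = -210 (A = 6*(1 - 36) = 6*(-35) = -210)
((-26626 + 7990) + 10472)*A = ((-26626 + 7990) + 10472)*(-210) = (-18636 + 10472)*(-210) = -8164*(-210) = 1714440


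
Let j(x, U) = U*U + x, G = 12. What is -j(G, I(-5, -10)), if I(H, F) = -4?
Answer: -28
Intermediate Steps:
j(x, U) = x + U**2 (j(x, U) = U**2 + x = x + U**2)
-j(G, I(-5, -10)) = -(12 + (-4)**2) = -(12 + 16) = -1*28 = -28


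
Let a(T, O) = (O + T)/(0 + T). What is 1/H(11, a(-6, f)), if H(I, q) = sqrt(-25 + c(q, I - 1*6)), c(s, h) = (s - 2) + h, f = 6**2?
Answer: -I*sqrt(3)/9 ≈ -0.19245*I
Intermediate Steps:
f = 36
a(T, O) = (O + T)/T
c(s, h) = -2 + h + s (c(s, h) = (-2 + s) + h = -2 + h + s)
H(I, q) = sqrt(-33 + I + q) (H(I, q) = sqrt(-25 + (-2 + (I - 1*6) + q)) = sqrt(-25 + (-2 + (I - 6) + q)) = sqrt(-25 + (-2 + (-6 + I) + q)) = sqrt(-25 + (-8 + I + q)) = sqrt(-33 + I + q))
1/H(11, a(-6, f)) = 1/(sqrt(-33 + 11 + (36 - 6)/(-6))) = 1/(sqrt(-33 + 11 - 1/6*30)) = 1/(sqrt(-33 + 11 - 5)) = 1/(sqrt(-27)) = 1/(3*I*sqrt(3)) = -I*sqrt(3)/9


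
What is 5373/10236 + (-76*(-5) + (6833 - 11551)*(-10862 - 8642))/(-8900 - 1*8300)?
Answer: -9810696707/1833950 ≈ -5349.5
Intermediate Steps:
5373/10236 + (-76*(-5) + (6833 - 11551)*(-10862 - 8642))/(-8900 - 1*8300) = 5373*(1/10236) + (380 - 4718*(-19504))/(-8900 - 8300) = 1791/3412 + (380 + 92019872)/(-17200) = 1791/3412 + 92020252*(-1/17200) = 1791/3412 - 23005063/4300 = -9810696707/1833950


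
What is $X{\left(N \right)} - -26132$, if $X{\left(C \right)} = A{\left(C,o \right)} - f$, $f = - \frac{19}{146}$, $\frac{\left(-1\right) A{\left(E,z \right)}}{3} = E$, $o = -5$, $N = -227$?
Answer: $\frac{3914717}{146} \approx 26813.0$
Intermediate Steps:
$A{\left(E,z \right)} = - 3 E$
$f = - \frac{19}{146}$ ($f = \left(-19\right) \frac{1}{146} = - \frac{19}{146} \approx -0.13014$)
$X{\left(C \right)} = \frac{19}{146} - 3 C$ ($X{\left(C \right)} = - 3 C - - \frac{19}{146} = - 3 C + \frac{19}{146} = \frac{19}{146} - 3 C$)
$X{\left(N \right)} - -26132 = \left(\frac{19}{146} - -681\right) - -26132 = \left(\frac{19}{146} + 681\right) + 26132 = \frac{99445}{146} + 26132 = \frac{3914717}{146}$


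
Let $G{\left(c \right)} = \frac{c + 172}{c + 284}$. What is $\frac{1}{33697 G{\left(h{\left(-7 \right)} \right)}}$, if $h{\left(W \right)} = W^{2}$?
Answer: $\frac{333}{7447037} \approx 4.4716 \cdot 10^{-5}$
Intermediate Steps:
$G{\left(c \right)} = \frac{172 + c}{284 + c}$
$\frac{1}{33697 G{\left(h{\left(-7 \right)} \right)}} = \frac{1}{33697 \frac{172 + \left(-7\right)^{2}}{284 + \left(-7\right)^{2}}} = \frac{1}{33697 \frac{172 + 49}{284 + 49}} = \frac{1}{33697 \cdot \frac{1}{333} \cdot 221} = \frac{1}{33697 \cdot \frac{221}{333}} = \frac{1}{33697} \cdot \frac{333}{221} = \frac{333}{7447037}$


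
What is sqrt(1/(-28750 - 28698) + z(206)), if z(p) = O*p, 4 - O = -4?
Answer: 3*sqrt(151079148854)/28724 ≈ 40.596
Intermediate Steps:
O = 8 (O = 4 - 1*(-4) = 4 + 4 = 8)
z(p) = 8*p
sqrt(1/(-28750 - 28698) + z(206)) = sqrt(1/(-28750 - 28698) + 8*206) = sqrt(1/(-57448) + 1648) = sqrt(-1/57448 + 1648) = sqrt(94674303/57448) = 3*sqrt(151079148854)/28724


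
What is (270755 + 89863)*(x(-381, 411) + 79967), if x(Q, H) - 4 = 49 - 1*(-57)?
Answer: 28877207586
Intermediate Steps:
x(Q, H) = 110 (x(Q, H) = 4 + (49 - 1*(-57)) = 4 + (49 + 57) = 4 + 106 = 110)
(270755 + 89863)*(x(-381, 411) + 79967) = (270755 + 89863)*(110 + 79967) = 360618*80077 = 28877207586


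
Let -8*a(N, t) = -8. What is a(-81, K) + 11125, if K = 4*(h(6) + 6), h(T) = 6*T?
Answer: 11126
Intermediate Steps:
K = 168 (K = 4*(6*6 + 6) = 4*(36 + 6) = 4*42 = 168)
a(N, t) = 1 (a(N, t) = -1/8*(-8) = 1)
a(-81, K) + 11125 = 1 + 11125 = 11126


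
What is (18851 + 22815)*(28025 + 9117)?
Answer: 1547558572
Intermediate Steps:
(18851 + 22815)*(28025 + 9117) = 41666*37142 = 1547558572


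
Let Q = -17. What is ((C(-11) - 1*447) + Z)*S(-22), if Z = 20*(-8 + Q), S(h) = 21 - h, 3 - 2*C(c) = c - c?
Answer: -81313/2 ≈ -40657.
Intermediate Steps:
C(c) = 3/2 (C(c) = 3/2 - (c - c)/2 = 3/2 - ½*0 = 3/2 + 0 = 3/2)
Z = -500 (Z = 20*(-8 - 17) = 20*(-25) = -500)
((C(-11) - 1*447) + Z)*S(-22) = ((3/2 - 1*447) - 500)*(21 - 1*(-22)) = ((3/2 - 447) - 500)*(21 + 22) = (-891/2 - 500)*43 = -1891/2*43 = -81313/2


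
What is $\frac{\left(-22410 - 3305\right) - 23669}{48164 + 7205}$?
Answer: $- \frac{49384}{55369} \approx -0.89191$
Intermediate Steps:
$\frac{\left(-22410 - 3305\right) - 23669}{48164 + 7205} = \frac{\left(-22410 - 3305\right) - 23669}{55369} = \left(-25715 - 23669\right) \frac{1}{55369} = \left(-49384\right) \frac{1}{55369} = - \frac{49384}{55369}$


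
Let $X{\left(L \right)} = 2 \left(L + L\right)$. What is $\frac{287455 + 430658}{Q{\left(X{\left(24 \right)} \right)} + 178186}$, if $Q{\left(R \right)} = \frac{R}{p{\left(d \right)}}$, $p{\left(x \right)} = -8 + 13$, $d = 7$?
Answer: $\frac{76395}{18958} \approx 4.0297$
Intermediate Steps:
$X{\left(L \right)} = 4 L$ ($X{\left(L \right)} = 2 \cdot 2 L = 4 L$)
$p{\left(x \right)} = 5$
$Q{\left(R \right)} = \frac{R}{5}$
$\frac{287455 + 430658}{Q{\left(X{\left(24 \right)} \right)} + 178186} = \frac{287455 + 430658}{\frac{4 \cdot 24}{5} + 178186} = \frac{718113}{\frac{1}{5} \cdot 96 + 178186} = \frac{718113}{\frac{96}{5} + 178186} = \frac{718113}{\frac{891026}{5}} = 718113 \cdot \frac{5}{891026} = \frac{76395}{18958}$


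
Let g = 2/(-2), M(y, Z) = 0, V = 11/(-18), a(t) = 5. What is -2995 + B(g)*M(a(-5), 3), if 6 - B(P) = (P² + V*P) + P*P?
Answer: -2995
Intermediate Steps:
V = -11/18 (V = 11*(-1/18) = -11/18 ≈ -0.61111)
g = -1 (g = 2*(-½) = -1)
B(P) = 6 - 2*P² + 11*P/18 (B(P) = 6 - ((P² - 11*P/18) + P*P) = 6 - ((P² - 11*P/18) + P²) = 6 - (2*P² - 11*P/18) = 6 + (-2*P² + 11*P/18) = 6 - 2*P² + 11*P/18)
-2995 + B(g)*M(a(-5), 3) = -2995 + (6 - 2*(-1)² + (11/18)*(-1))*0 = -2995 + (6 - 2*1 - 11/18)*0 = -2995 + (6 - 2 - 11/18)*0 = -2995 + (61/18)*0 = -2995 + 0 = -2995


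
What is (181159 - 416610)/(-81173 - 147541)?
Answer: 235451/228714 ≈ 1.0295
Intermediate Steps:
(181159 - 416610)/(-81173 - 147541) = -235451/(-228714) = -235451*(-1/228714) = 235451/228714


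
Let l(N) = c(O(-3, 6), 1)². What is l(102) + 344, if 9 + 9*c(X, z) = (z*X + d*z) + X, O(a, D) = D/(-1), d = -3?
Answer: 3160/9 ≈ 351.11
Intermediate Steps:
O(a, D) = -D (O(a, D) = D*(-1) = -D)
c(X, z) = -1 - z/3 + X/9 + X*z/9 (c(X, z) = -1 + ((z*X - 3*z) + X)/9 = -1 + ((X*z - 3*z) + X)/9 = -1 + ((-3*z + X*z) + X)/9 = -1 + (X - 3*z + X*z)/9 = -1 + (-z/3 + X/9 + X*z/9) = -1 - z/3 + X/9 + X*z/9)
l(N) = 64/9 (l(N) = (-1 - ⅓*1 + (-1*6)/9 + (⅑)*(-1*6)*1)² = (-1 - ⅓ + (⅑)*(-6) + (⅑)*(-6)*1)² = (-1 - ⅓ - ⅔ - ⅔)² = (-8/3)² = 64/9)
l(102) + 344 = 64/9 + 344 = 3160/9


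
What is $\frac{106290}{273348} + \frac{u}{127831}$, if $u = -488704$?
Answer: $- \frac{6666616889}{1941241566} \approx -3.4342$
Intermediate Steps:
$\frac{106290}{273348} + \frac{u}{127831} = \frac{106290}{273348} - \frac{488704}{127831} = 106290 \cdot \frac{1}{273348} - \frac{488704}{127831} = \frac{5905}{15186} - \frac{488704}{127831} = - \frac{6666616889}{1941241566}$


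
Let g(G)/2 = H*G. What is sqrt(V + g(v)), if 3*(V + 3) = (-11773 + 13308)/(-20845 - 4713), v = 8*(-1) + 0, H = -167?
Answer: 319*sqrt(154191414)/76674 ≈ 51.662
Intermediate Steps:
v = -8 (v = -8 + 0 = -8)
g(G) = -334*G (g(G) = 2*(-167*G) = -334*G)
V = -231557/76674 (V = -3 + ((-11773 + 13308)/(-20845 - 4713))/3 = -3 + (1535/(-25558))/3 = -3 + (1535*(-1/25558))/3 = -3 + (1/3)*(-1535/25558) = -3 - 1535/76674 = -231557/76674 ≈ -3.0200)
sqrt(V + g(v)) = sqrt(-231557/76674 - 334*(-8)) = sqrt(-231557/76674 + 2672) = sqrt(204641371/76674) = 319*sqrt(154191414)/76674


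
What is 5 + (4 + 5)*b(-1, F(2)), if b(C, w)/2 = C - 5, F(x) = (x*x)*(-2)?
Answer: -103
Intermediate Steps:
F(x) = -2*x² (F(x) = x²*(-2) = -2*x²)
b(C, w) = -10 + 2*C (b(C, w) = 2*(C - 5) = 2*(-5 + C) = -10 + 2*C)
5 + (4 + 5)*b(-1, F(2)) = 5 + (4 + 5)*(-10 + 2*(-1)) = 5 + 9*(-10 - 2) = 5 + 9*(-12) = 5 - 108 = -103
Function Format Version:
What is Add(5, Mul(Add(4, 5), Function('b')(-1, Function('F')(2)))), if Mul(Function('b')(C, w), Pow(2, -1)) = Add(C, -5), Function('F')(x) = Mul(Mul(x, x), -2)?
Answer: -103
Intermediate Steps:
Function('F')(x) = Mul(-2, Pow(x, 2)) (Function('F')(x) = Mul(Pow(x, 2), -2) = Mul(-2, Pow(x, 2)))
Function('b')(C, w) = Add(-10, Mul(2, C)) (Function('b')(C, w) = Mul(2, Add(C, -5)) = Mul(2, Add(-5, C)) = Add(-10, Mul(2, C)))
Add(5, Mul(Add(4, 5), Function('b')(-1, Function('F')(2)))) = Add(5, Mul(Add(4, 5), Add(-10, Mul(2, -1)))) = Add(5, Mul(9, Add(-10, -2))) = Add(5, Mul(9, -12)) = Add(5, -108) = -103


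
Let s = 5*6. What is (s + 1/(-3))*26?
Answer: 2314/3 ≈ 771.33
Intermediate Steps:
s = 30
(s + 1/(-3))*26 = (30 + 1/(-3))*26 = (30 - ⅓)*26 = (89/3)*26 = 2314/3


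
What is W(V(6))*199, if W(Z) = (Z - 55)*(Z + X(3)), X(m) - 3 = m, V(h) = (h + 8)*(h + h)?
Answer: 3912738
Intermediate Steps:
V(h) = 2*h*(8 + h) (V(h) = (8 + h)*(2*h) = 2*h*(8 + h))
X(m) = 3 + m
W(Z) = (-55 + Z)*(6 + Z) (W(Z) = (Z - 55)*(Z + (3 + 3)) = (-55 + Z)*(Z + 6) = (-55 + Z)*(6 + Z))
W(V(6))*199 = (-330 + (2*6*(8 + 6))² - 98*6*(8 + 6))*199 = (-330 + (2*6*14)² - 98*6*14)*199 = (-330 + 168² - 49*168)*199 = (-330 + 28224 - 8232)*199 = 19662*199 = 3912738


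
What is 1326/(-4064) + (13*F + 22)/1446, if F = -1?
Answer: -156735/489712 ≈ -0.32006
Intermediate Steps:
1326/(-4064) + (13*F + 22)/1446 = 1326/(-4064) + (13*(-1) + 22)/1446 = 1326*(-1/4064) + (-13 + 22)*(1/1446) = -663/2032 + 9*(1/1446) = -663/2032 + 3/482 = -156735/489712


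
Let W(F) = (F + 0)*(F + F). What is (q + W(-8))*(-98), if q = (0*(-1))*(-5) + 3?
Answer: -12838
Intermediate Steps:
q = 3 (q = 0*(-5) + 3 = 0 + 3 = 3)
W(F) = 2*F² (W(F) = F*(2*F) = 2*F²)
(q + W(-8))*(-98) = (3 + 2*(-8)²)*(-98) = (3 + 2*64)*(-98) = (3 + 128)*(-98) = 131*(-98) = -12838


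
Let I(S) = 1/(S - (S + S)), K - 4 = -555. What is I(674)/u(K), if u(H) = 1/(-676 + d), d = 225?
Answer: 451/674 ≈ 0.66914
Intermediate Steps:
K = -551 (K = 4 - 555 = -551)
u(H) = -1/451 (u(H) = 1/(-676 + 225) = 1/(-451) = -1/451)
I(S) = -1/S (I(S) = 1/(S - 2*S) = 1/(-S) = -1/S)
I(674)/u(K) = (-1/674)/(-1/451) = -1*1/674*(-451) = -1/674*(-451) = 451/674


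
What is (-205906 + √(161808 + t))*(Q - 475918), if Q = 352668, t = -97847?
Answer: 25377914500 - 123250*√63961 ≈ 2.5347e+10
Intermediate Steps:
(-205906 + √(161808 + t))*(Q - 475918) = (-205906 + √(161808 - 97847))*(352668 - 475918) = (-205906 + √63961)*(-123250) = 25377914500 - 123250*√63961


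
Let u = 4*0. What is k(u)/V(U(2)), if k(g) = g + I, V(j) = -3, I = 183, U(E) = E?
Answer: -61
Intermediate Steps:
u = 0
k(g) = 183 + g (k(g) = g + 183 = 183 + g)
k(u)/V(U(2)) = (183 + 0)/(-3) = 183*(-⅓) = -61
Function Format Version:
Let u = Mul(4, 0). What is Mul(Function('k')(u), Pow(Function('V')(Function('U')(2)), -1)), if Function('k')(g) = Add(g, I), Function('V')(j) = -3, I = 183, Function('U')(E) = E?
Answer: -61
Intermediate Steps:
u = 0
Function('k')(g) = Add(183, g) (Function('k')(g) = Add(g, 183) = Add(183, g))
Mul(Function('k')(u), Pow(Function('V')(Function('U')(2)), -1)) = Mul(Add(183, 0), Pow(-3, -1)) = Mul(183, Rational(-1, 3)) = -61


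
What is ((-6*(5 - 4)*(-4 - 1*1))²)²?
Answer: 810000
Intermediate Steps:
((-6*(5 - 4)*(-4 - 1*1))²)² = ((-6*(-4 - 1))²)² = ((-6*(-5))²)² = (30²)² = 900² = 810000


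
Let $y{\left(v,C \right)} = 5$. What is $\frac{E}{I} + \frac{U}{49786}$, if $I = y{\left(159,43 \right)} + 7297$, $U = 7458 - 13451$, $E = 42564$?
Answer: $\frac{345888403}{60589562} \approx 5.7087$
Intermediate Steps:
$U = -5993$
$I = 7302$ ($I = 5 + 7297 = 7302$)
$\frac{E}{I} + \frac{U}{49786} = \frac{42564}{7302} - \frac{5993}{49786} = 42564 \cdot \frac{1}{7302} - \frac{5993}{49786} = \frac{7094}{1217} - \frac{5993}{49786} = \frac{345888403}{60589562}$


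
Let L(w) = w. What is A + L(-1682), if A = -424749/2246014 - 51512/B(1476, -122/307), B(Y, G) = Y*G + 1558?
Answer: -581156315359037/334918869638 ≈ -1735.2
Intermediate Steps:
B(Y, G) = 1558 + G*Y (B(Y, G) = G*Y + 1558 = 1558 + G*Y)
A = -17822776627921/334918869638 (A = -424749/2246014 - 51512/(1558 - 122/307*1476) = -424749/2246014 - 51512/(1558 - 180072/307) = -424749/2246014 - 51512/298234/307 = -424749/2246014 - 51512*307/298234 = -424749/2246014 - 7907092/149117 = -17822776627921/334918869638 ≈ -53.215)
A + L(-1682) = -17822776627921/334918869638 - 1682 = -581156315359037/334918869638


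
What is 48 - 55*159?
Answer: -8697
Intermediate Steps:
48 - 55*159 = 48 - 8745 = -8697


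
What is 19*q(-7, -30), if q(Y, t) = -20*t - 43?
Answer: 10583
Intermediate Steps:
q(Y, t) = -43 - 20*t
19*q(-7, -30) = 19*(-43 - 20*(-30)) = 19*(-43 + 600) = 19*557 = 10583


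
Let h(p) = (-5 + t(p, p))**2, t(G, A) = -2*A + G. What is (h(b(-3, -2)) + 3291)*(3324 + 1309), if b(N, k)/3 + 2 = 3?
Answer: 15543715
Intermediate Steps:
t(G, A) = G - 2*A
b(N, k) = 3 (b(N, k) = -6 + 3*3 = -6 + 9 = 3)
h(p) = (-5 - p)**2 (h(p) = (-5 + (p - 2*p))**2 = (-5 - p)**2)
(h(b(-3, -2)) + 3291)*(3324 + 1309) = ((5 + 3)**2 + 3291)*(3324 + 1309) = (8**2 + 3291)*4633 = (64 + 3291)*4633 = 3355*4633 = 15543715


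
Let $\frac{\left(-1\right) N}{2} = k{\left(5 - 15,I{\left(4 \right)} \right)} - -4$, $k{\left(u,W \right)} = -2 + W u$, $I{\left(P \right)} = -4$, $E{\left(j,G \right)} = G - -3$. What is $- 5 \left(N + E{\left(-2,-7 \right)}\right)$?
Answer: $440$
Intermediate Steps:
$E{\left(j,G \right)} = 3 + G$ ($E{\left(j,G \right)} = G + 3 = 3 + G$)
$N = -84$ ($N = - 2 \left(\left(-2 - 4 \left(5 - 15\right)\right) - -4\right) = - 2 \left(\left(-2 - 4 \left(5 - 15\right)\right) + 4\right) = - 2 \left(\left(-2 - -40\right) + 4\right) = - 2 \left(\left(-2 + 40\right) + 4\right) = - 2 \left(38 + 4\right) = \left(-2\right) 42 = -84$)
$- 5 \left(N + E{\left(-2,-7 \right)}\right) = - 5 \left(-84 + \left(3 - 7\right)\right) = - 5 \left(-84 - 4\right) = \left(-5\right) \left(-88\right) = 440$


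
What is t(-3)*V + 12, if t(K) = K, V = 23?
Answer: -57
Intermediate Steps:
t(-3)*V + 12 = -3*23 + 12 = -69 + 12 = -57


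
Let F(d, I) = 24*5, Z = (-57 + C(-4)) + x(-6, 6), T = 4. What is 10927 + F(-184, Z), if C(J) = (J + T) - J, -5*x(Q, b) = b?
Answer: 11047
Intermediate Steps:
x(Q, b) = -b/5
C(J) = 4 (C(J) = (J + 4) - J = (4 + J) - J = 4)
Z = -271/5 (Z = (-57 + 4) - 1/5*6 = -53 - 6/5 = -271/5 ≈ -54.200)
F(d, I) = 120
10927 + F(-184, Z) = 10927 + 120 = 11047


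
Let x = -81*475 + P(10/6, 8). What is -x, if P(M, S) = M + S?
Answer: 115396/3 ≈ 38465.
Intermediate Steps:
x = -115396/3 (x = -81*475 + (10/6 + 8) = -38475 + (10*(⅙) + 8) = -38475 + (5/3 + 8) = -38475 + 29/3 = -115396/3 ≈ -38465.)
-x = -1*(-115396/3) = 115396/3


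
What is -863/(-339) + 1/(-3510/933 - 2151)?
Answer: 192739208/75724803 ≈ 2.5453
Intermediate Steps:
-863/(-339) + 1/(-3510/933 - 2151) = -863*(-1/339) + 1/(-3510*1/933 - 2151) = 863/339 + 1/(-1170/311 - 2151) = 863/339 + 1/(-670131/311) = 863/339 - 311/670131 = 192739208/75724803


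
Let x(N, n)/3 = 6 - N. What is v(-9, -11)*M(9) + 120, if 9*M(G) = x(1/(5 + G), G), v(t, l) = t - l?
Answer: 2603/21 ≈ 123.95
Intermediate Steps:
x(N, n) = 18 - 3*N (x(N, n) = 3*(6 - N) = 18 - 3*N)
M(G) = 2 - 1/(3*(5 + G)) (M(G) = (18 - 3/(5 + G))/9 = 2 - 1/(3*(5 + G)))
v(-9, -11)*M(9) + 120 = (-9 - 1*(-11))*((29 + 6*9)/(3*(5 + 9))) + 120 = (-9 + 11)*((1/3)*(29 + 54)/14) + 120 = 2*((1/3)*(1/14)*83) + 120 = 2*(83/42) + 120 = 83/21 + 120 = 2603/21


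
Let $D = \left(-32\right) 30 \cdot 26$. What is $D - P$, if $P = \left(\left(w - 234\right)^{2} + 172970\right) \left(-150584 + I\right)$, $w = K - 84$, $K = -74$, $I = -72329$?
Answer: $72810939882$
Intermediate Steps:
$w = -158$ ($w = -74 - 84 = -158$)
$D = -24960$ ($D = \left(-960\right) 26 = -24960$)
$P = -72810964842$ ($P = \left(\left(-158 - 234\right)^{2} + 172970\right) \left(-150584 - 72329\right) = \left(\left(-392\right)^{2} + 172970\right) \left(-222913\right) = \left(153664 + 172970\right) \left(-222913\right) = 326634 \left(-222913\right) = -72810964842$)
$D - P = -24960 - -72810964842 = -24960 + 72810964842 = 72810939882$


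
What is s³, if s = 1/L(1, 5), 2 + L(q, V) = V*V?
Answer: 1/12167 ≈ 8.2190e-5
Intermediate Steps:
L(q, V) = -2 + V² (L(q, V) = -2 + V*V = -2 + V²)
s = 1/23 (s = 1/(-2 + 5²) = 1/(-2 + 25) = 1/23 ≈ 0.043478)
s³ = (1/23)³ = 1/12167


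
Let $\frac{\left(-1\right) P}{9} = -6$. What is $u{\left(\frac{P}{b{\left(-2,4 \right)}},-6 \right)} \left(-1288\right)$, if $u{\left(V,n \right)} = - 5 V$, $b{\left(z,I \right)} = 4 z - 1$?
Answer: $-38640$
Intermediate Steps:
$P = 54$ ($P = \left(-9\right) \left(-6\right) = 54$)
$b{\left(z,I \right)} = -1 + 4 z$
$u{\left(\frac{P}{b{\left(-2,4 \right)}},-6 \right)} \left(-1288\right) = - 5 \frac{54}{-1 + 4 \left(-2\right)} \left(-1288\right) = - 5 \frac{54}{-1 - 8} \left(-1288\right) = - 5 \frac{54}{-9} \left(-1288\right) = - 5 \cdot 54 \left(- \frac{1}{9}\right) \left(-1288\right) = \left(-5\right) \left(-6\right) \left(-1288\right) = 30 \left(-1288\right) = -38640$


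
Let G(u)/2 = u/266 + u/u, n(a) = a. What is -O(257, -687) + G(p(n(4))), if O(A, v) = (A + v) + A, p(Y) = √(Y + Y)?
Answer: 175 + 2*√2/133 ≈ 175.02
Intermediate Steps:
p(Y) = √2*√Y (p(Y) = √(2*Y) = √2*√Y)
O(A, v) = v + 2*A
G(u) = 2 + u/133 (G(u) = 2*(u/266 + u/u) = 2*(u*(1/266) + 1) = 2*(u/266 + 1) = 2*(1 + u/266) = 2 + u/133)
-O(257, -687) + G(p(n(4))) = -(-687 + 2*257) + (2 + (√2*√4)/133) = -(-687 + 514) + (2 + (√2*2)/133) = -1*(-173) + (2 + (2*√2)/133) = 173 + (2 + 2*√2/133) = 175 + 2*√2/133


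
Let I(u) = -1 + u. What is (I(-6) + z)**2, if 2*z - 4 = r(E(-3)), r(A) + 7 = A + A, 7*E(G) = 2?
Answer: 13225/196 ≈ 67.474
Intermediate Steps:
E(G) = 2/7 (E(G) = (1/7)*2 = 2/7)
r(A) = -7 + 2*A (r(A) = -7 + (A + A) = -7 + 2*A)
z = -17/14 (z = 2 + (-7 + 2*(2/7))/2 = 2 + (-7 + 4/7)/2 = 2 + (1/2)*(-45/7) = 2 - 45/14 = -17/14 ≈ -1.2143)
(I(-6) + z)**2 = ((-1 - 6) - 17/14)**2 = (-7 - 17/14)**2 = (-115/14)**2 = 13225/196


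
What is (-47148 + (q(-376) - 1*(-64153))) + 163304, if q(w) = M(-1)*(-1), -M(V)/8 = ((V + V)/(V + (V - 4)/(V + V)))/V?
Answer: 540959/3 ≈ 1.8032e+5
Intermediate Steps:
M(V) = -16/(V + (-4 + V)/(2*V)) (M(V) = -8*(V + V)/(V + (V - 4)/(V + V))/V = -8*(2*V)/(V + (-4 + V)/((2*V)))/V = -8*(2*V)/(V + (-4 + V)*(1/(2*V)))/V = -8*(2*V)/(V + (-4 + V)/(2*V))/V = -8*2*V/(V + (-4 + V)/(2*V))/V = -16/(V + (-4 + V)/(2*V)))
q(w) = 32/3 (q(w) = -32*(-1)/(-4 - 1 + 2*(-1)²)*(-1) = -32*(-1)/(-4 - 1 + 2*1)*(-1) = -32*(-1)/(-4 - 1 + 2)*(-1) = -32*(-1)/(-3)*(-1) = -32*(-1)*(-⅓)*(-1) = -32/3*(-1) = 32/3)
(-47148 + (q(-376) - 1*(-64153))) + 163304 = (-47148 + (32/3 - 1*(-64153))) + 163304 = (-47148 + (32/3 + 64153)) + 163304 = (-47148 + 192491/3) + 163304 = 51047/3 + 163304 = 540959/3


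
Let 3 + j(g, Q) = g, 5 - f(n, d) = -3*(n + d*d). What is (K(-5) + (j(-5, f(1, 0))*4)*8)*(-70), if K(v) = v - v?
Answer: 17920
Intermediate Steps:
f(n, d) = 5 + 3*n + 3*d² (f(n, d) = 5 - (-3)*(n + d*d) = 5 - (-3)*(n + d²) = 5 - (-3*n - 3*d²) = 5 + (3*n + 3*d²) = 5 + 3*n + 3*d²)
K(v) = 0
j(g, Q) = -3 + g
(K(-5) + (j(-5, f(1, 0))*4)*8)*(-70) = (0 + ((-3 - 5)*4)*8)*(-70) = (0 - 8*4*8)*(-70) = (0 - 32*8)*(-70) = (0 - 256)*(-70) = -256*(-70) = 17920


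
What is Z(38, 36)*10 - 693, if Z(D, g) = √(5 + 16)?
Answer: -693 + 10*√21 ≈ -647.17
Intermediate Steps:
Z(D, g) = √21
Z(38, 36)*10 - 693 = √21*10 - 693 = 10*√21 - 693 = -693 + 10*√21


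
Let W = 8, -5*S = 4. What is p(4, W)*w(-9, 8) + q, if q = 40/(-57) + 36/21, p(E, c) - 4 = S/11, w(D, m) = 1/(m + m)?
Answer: 55213/43890 ≈ 1.2580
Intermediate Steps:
S = -4/5 (S = -1/5*4 = -4/5 ≈ -0.80000)
w(D, m) = 1/(2*m)
p(E, c) = 216/55 (p(E, c) = 4 - 4/5/11 = 4 - 4/5*1/11 = 4 - 4/55 = 216/55)
q = 404/399 (q = 40*(-1/57) + 36*(1/21) = -40/57 + 12/7 = 404/399 ≈ 1.0125)
p(4, W)*w(-9, 8) + q = 216*((1/2)/8)/55 + 404/399 = 216*((1/2)*(1/8))/55 + 404/399 = (216/55)*(1/16) + 404/399 = 27/110 + 404/399 = 55213/43890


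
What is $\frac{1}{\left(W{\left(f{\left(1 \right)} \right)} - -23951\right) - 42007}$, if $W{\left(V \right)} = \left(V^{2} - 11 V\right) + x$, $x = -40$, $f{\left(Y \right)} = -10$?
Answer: $- \frac{1}{17886} \approx -5.591 \cdot 10^{-5}$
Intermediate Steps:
$W{\left(V \right)} = -40 + V^{2} - 11 V$ ($W{\left(V \right)} = \left(V^{2} - 11 V\right) - 40 = -40 + V^{2} - 11 V$)
$\frac{1}{\left(W{\left(f{\left(1 \right)} \right)} - -23951\right) - 42007} = \frac{1}{\left(\left(-40 + \left(-10\right)^{2} - -110\right) - -23951\right) - 42007} = \frac{1}{\left(\left(-40 + 100 + 110\right) + 23951\right) - 42007} = \frac{1}{\left(170 + 23951\right) - 42007} = \frac{1}{24121 - 42007} = \frac{1}{-17886} = - \frac{1}{17886}$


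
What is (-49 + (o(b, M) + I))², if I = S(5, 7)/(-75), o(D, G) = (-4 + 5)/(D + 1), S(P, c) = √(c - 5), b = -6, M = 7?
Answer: (3690 + √2)²/5625 ≈ 2422.5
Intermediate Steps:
S(P, c) = √(-5 + c)
o(D, G) = 1/(1 + D)
I = -√2/75 (I = √(-5 + 7)/(-75) = √2*(-1/75) = -√2/75 ≈ -0.018856)
(-49 + (o(b, M) + I))² = (-49 + (1/(1 - 6) - √2/75))² = (-49 + (1/(-5) - √2/75))² = (-49 + (-⅕ - √2/75))² = (-246/5 - √2/75)²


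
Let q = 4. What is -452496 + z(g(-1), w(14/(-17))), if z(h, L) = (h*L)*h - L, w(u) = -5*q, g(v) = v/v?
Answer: -452496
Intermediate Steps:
g(v) = 1
w(u) = -20 (w(u) = -5*4 = -20)
z(h, L) = -L + L*h² (z(h, L) = (L*h)*h - L = L*h² - L = -L + L*h²)
-452496 + z(g(-1), w(14/(-17))) = -452496 - 20*(-1 + 1²) = -452496 - 20*(-1 + 1) = -452496 - 20*0 = -452496 + 0 = -452496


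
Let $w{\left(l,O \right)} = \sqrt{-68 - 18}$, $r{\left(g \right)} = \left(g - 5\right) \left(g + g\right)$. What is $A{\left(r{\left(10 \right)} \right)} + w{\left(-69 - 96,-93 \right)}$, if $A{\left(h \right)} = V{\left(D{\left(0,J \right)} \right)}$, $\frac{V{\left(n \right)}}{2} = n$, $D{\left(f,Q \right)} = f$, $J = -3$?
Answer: $i \sqrt{86} \approx 9.2736 i$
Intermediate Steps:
$r{\left(g \right)} = 2 g \left(-5 + g\right)$ ($r{\left(g \right)} = \left(-5 + g\right) 2 g = 2 g \left(-5 + g\right)$)
$w{\left(l,O \right)} = i \sqrt{86}$ ($w{\left(l,O \right)} = \sqrt{-86} = i \sqrt{86}$)
$V{\left(n \right)} = 2 n$
$A{\left(h \right)} = 0$ ($A{\left(h \right)} = 2 \cdot 0 = 0$)
$A{\left(r{\left(10 \right)} \right)} + w{\left(-69 - 96,-93 \right)} = 0 + i \sqrt{86} = i \sqrt{86}$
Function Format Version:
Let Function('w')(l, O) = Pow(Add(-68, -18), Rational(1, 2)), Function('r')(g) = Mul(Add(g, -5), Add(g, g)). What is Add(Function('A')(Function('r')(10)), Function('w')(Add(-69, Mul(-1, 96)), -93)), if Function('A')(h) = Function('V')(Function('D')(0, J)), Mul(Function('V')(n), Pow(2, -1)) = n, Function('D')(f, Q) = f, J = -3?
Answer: Mul(I, Pow(86, Rational(1, 2))) ≈ Mul(9.2736, I)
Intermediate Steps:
Function('r')(g) = Mul(2, g, Add(-5, g)) (Function('r')(g) = Mul(Add(-5, g), Mul(2, g)) = Mul(2, g, Add(-5, g)))
Function('w')(l, O) = Mul(I, Pow(86, Rational(1, 2))) (Function('w')(l, O) = Pow(-86, Rational(1, 2)) = Mul(I, Pow(86, Rational(1, 2))))
Function('V')(n) = Mul(2, n)
Function('A')(h) = 0 (Function('A')(h) = Mul(2, 0) = 0)
Add(Function('A')(Function('r')(10)), Function('w')(Add(-69, Mul(-1, 96)), -93)) = Add(0, Mul(I, Pow(86, Rational(1, 2)))) = Mul(I, Pow(86, Rational(1, 2)))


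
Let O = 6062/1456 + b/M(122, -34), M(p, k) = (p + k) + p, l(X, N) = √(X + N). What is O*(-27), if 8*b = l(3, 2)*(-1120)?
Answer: -11691/104 + 18*√5 ≈ -72.164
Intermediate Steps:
l(X, N) = √(N + X)
M(p, k) = k + 2*p (M(p, k) = (k + p) + p = k + 2*p)
b = -140*√5 (b = (√(2 + 3)*(-1120))/8 = (√5*(-1120))/8 = (-1120*√5)/8 = -140*√5 ≈ -313.05)
O = 433/104 - 2*√5/3 (O = 6062/1456 + (-140*√5)/(-34 + 2*122) = 6062*(1/1456) + (-140*√5)/(-34 + 244) = 433/104 - 140*√5/210 = 433/104 - 140*√5*(1/210) = 433/104 - 2*√5/3 ≈ 2.6727)
O*(-27) = (433/104 - 2*√5/3)*(-27) = -11691/104 + 18*√5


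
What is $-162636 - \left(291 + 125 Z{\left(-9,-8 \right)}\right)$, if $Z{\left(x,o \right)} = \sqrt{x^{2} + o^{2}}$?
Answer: $-162927 - 125 \sqrt{145} \approx -1.6443 \cdot 10^{5}$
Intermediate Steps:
$Z{\left(x,o \right)} = \sqrt{o^{2} + x^{2}}$
$-162636 - \left(291 + 125 Z{\left(-9,-8 \right)}\right) = -162636 - \left(291 + 125 \sqrt{\left(-8\right)^{2} + \left(-9\right)^{2}}\right) = -162636 - \left(291 + 125 \sqrt{64 + 81}\right) = -162636 - \left(291 + 125 \sqrt{145}\right) = -162927 - 125 \sqrt{145}$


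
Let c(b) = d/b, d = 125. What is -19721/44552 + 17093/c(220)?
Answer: 33506709759/1113800 ≈ 30083.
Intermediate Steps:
c(b) = 125/b
-19721/44552 + 17093/c(220) = -19721/44552 + 17093/((125/220)) = -19721*1/44552 + 17093/((125*(1/220))) = -19721/44552 + 17093/(25/44) = -19721/44552 + 17093*(44/25) = -19721/44552 + 752092/25 = 33506709759/1113800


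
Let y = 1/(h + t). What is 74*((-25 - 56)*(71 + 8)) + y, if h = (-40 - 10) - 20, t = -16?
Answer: -40723237/86 ≈ -4.7353e+5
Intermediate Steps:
h = -70 (h = -50 - 20 = -70)
y = -1/86 (y = 1/(-70 - 16) = 1/(-86) = -1/86 ≈ -0.011628)
74*((-25 - 56)*(71 + 8)) + y = 74*((-25 - 56)*(71 + 8)) - 1/86 = 74*(-81*79) - 1/86 = 74*(-6399) - 1/86 = -473526 - 1/86 = -40723237/86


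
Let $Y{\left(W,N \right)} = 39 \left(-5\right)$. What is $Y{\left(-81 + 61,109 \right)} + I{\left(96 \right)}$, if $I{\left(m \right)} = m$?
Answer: $-99$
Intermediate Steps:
$Y{\left(W,N \right)} = -195$
$Y{\left(-81 + 61,109 \right)} + I{\left(96 \right)} = -195 + 96 = -99$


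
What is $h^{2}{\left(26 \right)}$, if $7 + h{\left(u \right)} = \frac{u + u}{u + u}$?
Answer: $36$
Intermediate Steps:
$h{\left(u \right)} = -6$ ($h{\left(u \right)} = -7 + \frac{u + u}{u + u} = -7 + \frac{2 u}{2 u} = -7 + 2 u \frac{1}{2 u} = -7 + 1 = -6$)
$h^{2}{\left(26 \right)} = \left(-6\right)^{2} = 36$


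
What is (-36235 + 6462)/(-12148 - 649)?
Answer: 29773/12797 ≈ 2.3266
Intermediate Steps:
(-36235 + 6462)/(-12148 - 649) = -29773/(-12797) = -29773*(-1/12797) = 29773/12797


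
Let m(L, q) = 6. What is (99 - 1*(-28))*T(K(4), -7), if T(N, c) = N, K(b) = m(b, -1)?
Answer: 762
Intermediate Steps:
K(b) = 6
(99 - 1*(-28))*T(K(4), -7) = (99 - 1*(-28))*6 = (99 + 28)*6 = 127*6 = 762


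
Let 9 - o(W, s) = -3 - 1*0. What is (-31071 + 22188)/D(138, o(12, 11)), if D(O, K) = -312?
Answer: 2961/104 ≈ 28.471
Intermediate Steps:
o(W, s) = 12 (o(W, s) = 9 - (-3 - 1*0) = 9 - (-3 + 0) = 9 - 1*(-3) = 9 + 3 = 12)
(-31071 + 22188)/D(138, o(12, 11)) = (-31071 + 22188)/(-312) = -8883*(-1/312) = 2961/104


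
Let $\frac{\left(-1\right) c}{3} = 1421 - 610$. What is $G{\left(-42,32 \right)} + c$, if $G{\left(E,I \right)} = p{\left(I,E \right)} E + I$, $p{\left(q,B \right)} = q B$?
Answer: $54047$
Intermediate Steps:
$p{\left(q,B \right)} = B q$
$G{\left(E,I \right)} = I + I E^{2}$ ($G{\left(E,I \right)} = E I E + I = I E^{2} + I = I + I E^{2}$)
$c = -2433$ ($c = - 3 \left(1421 - 610\right) = \left(-3\right) 811 = -2433$)
$G{\left(-42,32 \right)} + c = 32 \left(1 + \left(-42\right)^{2}\right) - 2433 = 32 \left(1 + 1764\right) - 2433 = 32 \cdot 1765 - 2433 = 56480 - 2433 = 54047$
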